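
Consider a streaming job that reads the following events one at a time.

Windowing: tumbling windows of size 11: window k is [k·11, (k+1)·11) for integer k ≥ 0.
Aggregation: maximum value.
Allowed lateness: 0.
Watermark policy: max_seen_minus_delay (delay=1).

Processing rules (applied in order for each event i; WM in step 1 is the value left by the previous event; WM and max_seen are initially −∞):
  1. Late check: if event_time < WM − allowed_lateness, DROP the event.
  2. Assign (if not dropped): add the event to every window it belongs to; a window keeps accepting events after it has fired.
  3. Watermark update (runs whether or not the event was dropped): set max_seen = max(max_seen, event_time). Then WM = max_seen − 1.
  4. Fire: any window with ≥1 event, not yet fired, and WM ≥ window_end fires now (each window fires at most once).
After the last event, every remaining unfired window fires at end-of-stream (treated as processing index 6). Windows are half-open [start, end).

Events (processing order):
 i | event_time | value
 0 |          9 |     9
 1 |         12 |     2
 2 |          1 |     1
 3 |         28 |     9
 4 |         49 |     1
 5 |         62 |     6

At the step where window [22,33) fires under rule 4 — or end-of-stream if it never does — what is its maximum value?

9

i=0 t=9 v=9: → [0,11); WM=8
i=1 t=12 v=2: → [11,22); WM=11; [0,11) fires=9
i=2 t=1 v=1: DROP (t<11-0); WM=11
i=3 t=28 v=9: → [22,33); WM=27; [11,22) fires=2
i=4 t=49 v=1: → [44,55); WM=48; [22,33) fires=9
i=5 t=62 v=6: → [55,66); WM=61; [44,55) fires=1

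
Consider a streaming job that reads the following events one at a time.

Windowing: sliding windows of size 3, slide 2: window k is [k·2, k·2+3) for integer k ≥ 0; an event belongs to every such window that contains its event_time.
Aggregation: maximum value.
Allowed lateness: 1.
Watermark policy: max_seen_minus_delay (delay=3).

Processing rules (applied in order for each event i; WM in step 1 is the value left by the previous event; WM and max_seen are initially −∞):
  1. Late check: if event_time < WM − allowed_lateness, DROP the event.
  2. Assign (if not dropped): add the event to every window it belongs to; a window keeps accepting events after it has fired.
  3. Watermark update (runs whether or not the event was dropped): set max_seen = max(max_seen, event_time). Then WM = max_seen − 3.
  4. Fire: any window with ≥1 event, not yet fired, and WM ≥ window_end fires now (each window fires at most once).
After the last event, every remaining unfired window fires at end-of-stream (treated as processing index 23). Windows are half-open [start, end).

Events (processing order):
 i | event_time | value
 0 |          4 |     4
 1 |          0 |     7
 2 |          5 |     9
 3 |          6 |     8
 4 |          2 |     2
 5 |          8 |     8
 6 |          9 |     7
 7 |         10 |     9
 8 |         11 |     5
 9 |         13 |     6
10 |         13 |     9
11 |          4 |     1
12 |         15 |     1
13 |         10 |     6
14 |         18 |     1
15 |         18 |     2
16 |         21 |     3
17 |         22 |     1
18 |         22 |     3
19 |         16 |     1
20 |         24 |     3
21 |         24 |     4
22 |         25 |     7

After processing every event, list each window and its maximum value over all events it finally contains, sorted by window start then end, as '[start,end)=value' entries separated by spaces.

[0,3)=7 [2,5)=4 [4,7)=9 [6,9)=8 [8,11)=9 [10,13)=9 [12,15)=9 [14,17)=1 [16,19)=2 [18,21)=2 [20,23)=3 [22,25)=4 [24,27)=7

i=0 t=4 v=4: → [4,7),[2,5); WM=1
i=1 t=0 v=7: → [0,3); WM=1
i=2 t=5 v=9: → [4,7); WM=2
i=3 t=6 v=8: → [6,9),[4,7); WM=3; [0,3) fires=7
i=4 t=2 v=2: → [2,5),[0,3); WM=3
i=5 t=8 v=8: → [8,11),[6,9); WM=5; [2,5) fires=4
i=6 t=9 v=7: → [8,11); WM=6
i=7 t=10 v=9: → [10,13),[8,11); WM=7; [4,7) fires=9
i=8 t=11 v=5: → [10,13); WM=8
i=9 t=13 v=6: → [12,15); WM=10; [6,9) fires=8
i=10 t=13 v=9: → [12,15); WM=10
i=11 t=4 v=1: DROP (t<10-1); WM=10
i=12 t=15 v=1: → [14,17); WM=12; [8,11) fires=9
i=13 t=10 v=6: DROP (t<12-1); WM=12
i=14 t=18 v=1: → [18,21),[16,19); WM=15; [10,13) fires=9 [12,15) fires=9
i=15 t=18 v=2: → [18,21),[16,19); WM=15
i=16 t=21 v=3: → [20,23); WM=18; [14,17) fires=1
i=17 t=22 v=1: → [22,25),[20,23); WM=19; [16,19) fires=2
i=18 t=22 v=3: → [22,25),[20,23); WM=19
i=19 t=16 v=1: DROP (t<19-1); WM=19
i=20 t=24 v=3: → [24,27),[22,25); WM=21; [18,21) fires=2
i=21 t=24 v=4: → [24,27),[22,25); WM=21
i=22 t=25 v=7: → [24,27); WM=22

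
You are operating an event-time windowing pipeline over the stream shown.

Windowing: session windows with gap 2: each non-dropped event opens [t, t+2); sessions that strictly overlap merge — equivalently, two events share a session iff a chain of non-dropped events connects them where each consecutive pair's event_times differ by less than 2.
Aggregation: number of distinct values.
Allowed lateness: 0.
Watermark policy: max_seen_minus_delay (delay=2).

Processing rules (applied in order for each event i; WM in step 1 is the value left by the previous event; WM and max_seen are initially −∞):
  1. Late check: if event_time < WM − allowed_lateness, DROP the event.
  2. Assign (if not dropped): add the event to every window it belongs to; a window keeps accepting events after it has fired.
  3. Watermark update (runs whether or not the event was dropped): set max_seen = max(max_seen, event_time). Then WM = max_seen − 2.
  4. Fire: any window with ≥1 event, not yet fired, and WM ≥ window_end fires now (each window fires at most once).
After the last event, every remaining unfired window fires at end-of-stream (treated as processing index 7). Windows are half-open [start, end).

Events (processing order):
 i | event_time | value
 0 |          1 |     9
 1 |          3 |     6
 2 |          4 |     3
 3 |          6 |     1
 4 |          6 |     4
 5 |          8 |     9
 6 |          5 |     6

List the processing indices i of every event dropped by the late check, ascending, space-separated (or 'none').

6

i=0 t=1 v=9: → [1,3); WM=-1
i=1 t=3 v=6: → [3,5); WM=1
i=2 t=4 v=3: → [3,6); WM=2
i=3 t=6 v=1: → [6,8); WM=4
i=4 t=6 v=4: → [6,8); WM=4
i=5 t=8 v=9: → [8,10); WM=6
i=6 t=5 v=6: DROP (t<6-0); WM=6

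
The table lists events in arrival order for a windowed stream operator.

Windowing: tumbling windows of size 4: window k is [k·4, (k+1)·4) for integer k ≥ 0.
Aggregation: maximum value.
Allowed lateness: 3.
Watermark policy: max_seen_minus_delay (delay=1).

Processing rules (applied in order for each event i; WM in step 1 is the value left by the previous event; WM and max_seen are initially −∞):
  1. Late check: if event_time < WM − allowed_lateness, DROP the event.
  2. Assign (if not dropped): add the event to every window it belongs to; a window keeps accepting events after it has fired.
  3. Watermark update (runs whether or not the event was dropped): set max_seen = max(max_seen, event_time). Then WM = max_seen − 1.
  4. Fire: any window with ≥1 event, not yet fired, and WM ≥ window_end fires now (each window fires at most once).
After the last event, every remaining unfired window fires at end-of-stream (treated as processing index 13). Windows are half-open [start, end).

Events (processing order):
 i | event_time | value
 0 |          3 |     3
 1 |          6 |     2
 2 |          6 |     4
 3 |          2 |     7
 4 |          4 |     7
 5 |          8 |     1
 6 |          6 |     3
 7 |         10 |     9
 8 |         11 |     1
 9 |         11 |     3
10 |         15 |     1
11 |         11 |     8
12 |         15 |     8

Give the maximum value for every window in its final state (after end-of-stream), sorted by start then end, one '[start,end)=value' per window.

[0,4)=7 [4,8)=7 [8,12)=9 [12,16)=8

i=0 t=3 v=3: → [0,4); WM=2
i=1 t=6 v=2: → [4,8); WM=5; [0,4) fires=3
i=2 t=6 v=4: → [4,8); WM=5
i=3 t=2 v=7: → [0,4); WM=5
i=4 t=4 v=7: → [4,8); WM=5
i=5 t=8 v=1: → [8,12); WM=7
i=6 t=6 v=3: → [4,8); WM=7
i=7 t=10 v=9: → [8,12); WM=9; [4,8) fires=7
i=8 t=11 v=1: → [8,12); WM=10
i=9 t=11 v=3: → [8,12); WM=10
i=10 t=15 v=1: → [12,16); WM=14; [8,12) fires=9
i=11 t=11 v=8: → [8,12); WM=14
i=12 t=15 v=8: → [12,16); WM=14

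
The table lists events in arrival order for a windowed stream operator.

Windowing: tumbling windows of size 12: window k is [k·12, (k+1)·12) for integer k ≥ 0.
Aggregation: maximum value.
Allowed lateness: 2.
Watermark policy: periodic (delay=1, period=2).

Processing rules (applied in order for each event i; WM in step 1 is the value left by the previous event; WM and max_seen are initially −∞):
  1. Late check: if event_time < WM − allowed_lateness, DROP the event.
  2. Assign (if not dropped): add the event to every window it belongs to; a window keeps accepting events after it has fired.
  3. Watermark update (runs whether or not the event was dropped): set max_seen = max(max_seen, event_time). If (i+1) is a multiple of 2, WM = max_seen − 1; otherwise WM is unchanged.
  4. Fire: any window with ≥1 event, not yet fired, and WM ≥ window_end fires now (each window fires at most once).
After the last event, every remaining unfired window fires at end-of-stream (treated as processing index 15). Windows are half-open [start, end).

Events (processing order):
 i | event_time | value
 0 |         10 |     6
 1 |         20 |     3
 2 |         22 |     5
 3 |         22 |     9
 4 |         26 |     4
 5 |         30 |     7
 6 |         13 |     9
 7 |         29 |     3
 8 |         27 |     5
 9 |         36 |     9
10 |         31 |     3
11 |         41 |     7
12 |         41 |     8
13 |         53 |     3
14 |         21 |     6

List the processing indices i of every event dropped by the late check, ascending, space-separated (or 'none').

6 10 14

i=0 t=10 v=6: → [0,12); WM=−∞
i=1 t=20 v=3: → [12,24); WM=19; [0,12) fires=6
i=2 t=22 v=5: → [12,24); WM=19
i=3 t=22 v=9: → [12,24); WM=21
i=4 t=26 v=4: → [24,36); WM=21
i=5 t=30 v=7: → [24,36); WM=29; [12,24) fires=9
i=6 t=13 v=9: DROP (t<29-2); WM=29
i=7 t=29 v=3: → [24,36); WM=29
i=8 t=27 v=5: → [24,36); WM=29
i=9 t=36 v=9: → [36,48); WM=35
i=10 t=31 v=3: DROP (t<35-2); WM=35
i=11 t=41 v=7: → [36,48); WM=40; [24,36) fires=7
i=12 t=41 v=8: → [36,48); WM=40
i=13 t=53 v=3: → [48,60); WM=52; [36,48) fires=9
i=14 t=21 v=6: DROP (t<52-2); WM=52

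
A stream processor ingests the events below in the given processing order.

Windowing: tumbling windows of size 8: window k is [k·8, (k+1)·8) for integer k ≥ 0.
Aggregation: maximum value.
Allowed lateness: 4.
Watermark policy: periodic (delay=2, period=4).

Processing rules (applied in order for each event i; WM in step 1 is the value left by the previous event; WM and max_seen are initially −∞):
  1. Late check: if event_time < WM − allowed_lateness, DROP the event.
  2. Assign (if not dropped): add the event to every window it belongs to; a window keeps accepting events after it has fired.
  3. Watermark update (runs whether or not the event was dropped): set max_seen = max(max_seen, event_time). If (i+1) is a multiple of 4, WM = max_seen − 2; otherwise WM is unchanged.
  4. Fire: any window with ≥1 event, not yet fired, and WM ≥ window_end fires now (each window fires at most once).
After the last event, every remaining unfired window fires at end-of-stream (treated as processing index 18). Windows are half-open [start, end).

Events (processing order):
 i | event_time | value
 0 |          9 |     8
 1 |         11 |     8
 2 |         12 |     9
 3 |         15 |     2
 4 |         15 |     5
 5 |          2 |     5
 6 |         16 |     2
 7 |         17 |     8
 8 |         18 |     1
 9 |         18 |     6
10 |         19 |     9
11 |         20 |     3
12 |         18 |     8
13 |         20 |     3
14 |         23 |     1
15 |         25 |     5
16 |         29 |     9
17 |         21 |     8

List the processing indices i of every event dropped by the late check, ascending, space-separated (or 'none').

i=0 t=9 v=8: → [8,16); WM=−∞
i=1 t=11 v=8: → [8,16); WM=−∞
i=2 t=12 v=9: → [8,16); WM=−∞
i=3 t=15 v=2: → [8,16); WM=13
i=4 t=15 v=5: → [8,16); WM=13
i=5 t=2 v=5: DROP (t<13-4); WM=13
i=6 t=16 v=2: → [16,24); WM=13
i=7 t=17 v=8: → [16,24); WM=15
i=8 t=18 v=1: → [16,24); WM=15
i=9 t=18 v=6: → [16,24); WM=15
i=10 t=19 v=9: → [16,24); WM=15
i=11 t=20 v=3: → [16,24); WM=18; [8,16) fires=9
i=12 t=18 v=8: → [16,24); WM=18
i=13 t=20 v=3: → [16,24); WM=18
i=14 t=23 v=1: → [16,24); WM=18
i=15 t=25 v=5: → [24,32); WM=23
i=16 t=29 v=9: → [24,32); WM=23
i=17 t=21 v=8: → [16,24); WM=23

5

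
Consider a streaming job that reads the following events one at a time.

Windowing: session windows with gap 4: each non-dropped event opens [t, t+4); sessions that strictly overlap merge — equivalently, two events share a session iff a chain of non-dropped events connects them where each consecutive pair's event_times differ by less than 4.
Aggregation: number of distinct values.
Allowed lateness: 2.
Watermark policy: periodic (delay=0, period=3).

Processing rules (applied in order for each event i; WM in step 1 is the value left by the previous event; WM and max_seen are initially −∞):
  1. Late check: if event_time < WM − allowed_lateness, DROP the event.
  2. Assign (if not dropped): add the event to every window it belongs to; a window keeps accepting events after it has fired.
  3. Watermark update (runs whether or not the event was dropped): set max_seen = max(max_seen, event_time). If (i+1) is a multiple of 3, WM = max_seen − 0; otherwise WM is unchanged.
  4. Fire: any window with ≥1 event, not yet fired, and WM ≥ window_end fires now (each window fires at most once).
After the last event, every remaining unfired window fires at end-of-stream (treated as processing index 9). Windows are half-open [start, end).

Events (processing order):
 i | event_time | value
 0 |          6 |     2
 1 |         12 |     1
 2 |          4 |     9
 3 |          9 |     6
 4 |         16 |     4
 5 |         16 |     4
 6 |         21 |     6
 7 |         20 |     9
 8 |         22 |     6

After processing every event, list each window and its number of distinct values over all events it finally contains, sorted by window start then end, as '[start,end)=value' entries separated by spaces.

[4,10)=2 [12,16)=1 [16,20)=1 [20,26)=2

i=0 t=6 v=2: → [6,10); WM=−∞
i=1 t=12 v=1: → [12,16); WM=−∞
i=2 t=4 v=9: → [4,10); WM=12
i=3 t=9 v=6: DROP (t<12-2); WM=12
i=4 t=16 v=4: → [16,20); WM=12
i=5 t=16 v=4: → [16,20); WM=16
i=6 t=21 v=6: → [21,25); WM=16
i=7 t=20 v=9: → [20,25); WM=16
i=8 t=22 v=6: → [20,26); WM=22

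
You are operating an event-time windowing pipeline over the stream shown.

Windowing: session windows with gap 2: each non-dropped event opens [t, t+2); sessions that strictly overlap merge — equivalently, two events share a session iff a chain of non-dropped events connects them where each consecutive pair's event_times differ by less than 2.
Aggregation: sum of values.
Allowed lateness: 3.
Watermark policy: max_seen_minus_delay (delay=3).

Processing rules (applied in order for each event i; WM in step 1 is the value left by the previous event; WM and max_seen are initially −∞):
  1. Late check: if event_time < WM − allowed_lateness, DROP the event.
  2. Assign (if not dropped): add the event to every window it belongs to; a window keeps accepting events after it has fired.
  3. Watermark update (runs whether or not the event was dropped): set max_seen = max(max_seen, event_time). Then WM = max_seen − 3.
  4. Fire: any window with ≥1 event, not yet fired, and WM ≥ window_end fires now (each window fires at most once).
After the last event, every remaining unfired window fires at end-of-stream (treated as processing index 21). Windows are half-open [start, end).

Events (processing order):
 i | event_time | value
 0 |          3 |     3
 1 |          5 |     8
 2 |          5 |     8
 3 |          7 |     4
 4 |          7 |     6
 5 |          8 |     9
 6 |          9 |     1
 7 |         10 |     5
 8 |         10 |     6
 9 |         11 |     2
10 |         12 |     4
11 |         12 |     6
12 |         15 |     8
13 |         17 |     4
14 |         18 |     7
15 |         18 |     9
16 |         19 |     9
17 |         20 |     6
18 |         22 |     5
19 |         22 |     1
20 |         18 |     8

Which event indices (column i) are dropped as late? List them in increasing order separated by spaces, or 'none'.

none

i=0 t=3 v=3: → [3,5); WM=0
i=1 t=5 v=8: → [5,7); WM=2
i=2 t=5 v=8: → [5,7); WM=2
i=3 t=7 v=4: → [7,9); WM=4
i=4 t=7 v=6: → [7,9); WM=4
i=5 t=8 v=9: → [7,10); WM=5
i=6 t=9 v=1: → [7,11); WM=6
i=7 t=10 v=5: → [7,12); WM=7
i=8 t=10 v=6: → [7,12); WM=7
i=9 t=11 v=2: → [7,13); WM=8
i=10 t=12 v=4: → [7,14); WM=9
i=11 t=12 v=6: → [7,14); WM=9
i=12 t=15 v=8: → [15,17); WM=12
i=13 t=17 v=4: → [17,19); WM=14
i=14 t=18 v=7: → [17,20); WM=15
i=15 t=18 v=9: → [17,20); WM=15
i=16 t=19 v=9: → [17,21); WM=16
i=17 t=20 v=6: → [17,22); WM=17
i=18 t=22 v=5: → [22,24); WM=19
i=19 t=22 v=1: → [22,24); WM=19
i=20 t=18 v=8: → [17,22); WM=19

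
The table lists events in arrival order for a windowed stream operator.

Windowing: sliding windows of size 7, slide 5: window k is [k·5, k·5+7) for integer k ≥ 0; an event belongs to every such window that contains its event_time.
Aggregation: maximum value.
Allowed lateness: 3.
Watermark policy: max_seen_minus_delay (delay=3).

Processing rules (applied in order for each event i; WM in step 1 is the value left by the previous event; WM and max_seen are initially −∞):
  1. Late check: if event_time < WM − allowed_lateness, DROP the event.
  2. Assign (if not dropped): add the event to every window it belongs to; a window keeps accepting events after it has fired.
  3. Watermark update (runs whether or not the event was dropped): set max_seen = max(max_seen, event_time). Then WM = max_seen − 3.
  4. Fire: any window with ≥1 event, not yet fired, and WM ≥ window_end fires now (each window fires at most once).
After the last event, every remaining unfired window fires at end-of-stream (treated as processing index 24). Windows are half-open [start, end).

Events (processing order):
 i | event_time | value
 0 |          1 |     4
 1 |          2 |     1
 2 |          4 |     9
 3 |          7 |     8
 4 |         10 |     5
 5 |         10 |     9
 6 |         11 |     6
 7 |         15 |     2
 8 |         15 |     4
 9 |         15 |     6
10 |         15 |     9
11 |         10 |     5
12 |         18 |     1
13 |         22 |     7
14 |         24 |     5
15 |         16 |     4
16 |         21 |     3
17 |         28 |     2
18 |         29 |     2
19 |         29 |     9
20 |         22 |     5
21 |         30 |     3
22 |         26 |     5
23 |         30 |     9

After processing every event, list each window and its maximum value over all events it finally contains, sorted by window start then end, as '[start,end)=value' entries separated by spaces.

[0,7)=9 [5,12)=9 [10,17)=9 [15,22)=9 [20,27)=7 [25,32)=9 [30,37)=9

i=0 t=1 v=4: → [0,7); WM=-2
i=1 t=2 v=1: → [0,7); WM=-1
i=2 t=4 v=9: → [0,7); WM=1
i=3 t=7 v=8: → [5,12); WM=4
i=4 t=10 v=5: → [10,17),[5,12); WM=7; [0,7) fires=9
i=5 t=10 v=9: → [10,17),[5,12); WM=7
i=6 t=11 v=6: → [10,17),[5,12); WM=8
i=7 t=15 v=2: → [15,22),[10,17); WM=12; [5,12) fires=9
i=8 t=15 v=4: → [15,22),[10,17); WM=12
i=9 t=15 v=6: → [15,22),[10,17); WM=12
i=10 t=15 v=9: → [15,22),[10,17); WM=12
i=11 t=10 v=5: → [10,17),[5,12); WM=12
i=12 t=18 v=1: → [15,22); WM=15
i=13 t=22 v=7: → [20,27); WM=19; [10,17) fires=9
i=14 t=24 v=5: → [20,27); WM=21
i=15 t=16 v=4: DROP (t<21-3); WM=21
i=16 t=21 v=3: → [20,27),[15,22); WM=21
i=17 t=28 v=2: → [25,32); WM=25; [15,22) fires=9
i=18 t=29 v=2: → [25,32); WM=26
i=19 t=29 v=9: → [25,32); WM=26
i=20 t=22 v=5: DROP (t<26-3); WM=26
i=21 t=30 v=3: → [30,37),[25,32); WM=27; [20,27) fires=7
i=22 t=26 v=5: → [25,32),[20,27); WM=27
i=23 t=30 v=9: → [30,37),[25,32); WM=27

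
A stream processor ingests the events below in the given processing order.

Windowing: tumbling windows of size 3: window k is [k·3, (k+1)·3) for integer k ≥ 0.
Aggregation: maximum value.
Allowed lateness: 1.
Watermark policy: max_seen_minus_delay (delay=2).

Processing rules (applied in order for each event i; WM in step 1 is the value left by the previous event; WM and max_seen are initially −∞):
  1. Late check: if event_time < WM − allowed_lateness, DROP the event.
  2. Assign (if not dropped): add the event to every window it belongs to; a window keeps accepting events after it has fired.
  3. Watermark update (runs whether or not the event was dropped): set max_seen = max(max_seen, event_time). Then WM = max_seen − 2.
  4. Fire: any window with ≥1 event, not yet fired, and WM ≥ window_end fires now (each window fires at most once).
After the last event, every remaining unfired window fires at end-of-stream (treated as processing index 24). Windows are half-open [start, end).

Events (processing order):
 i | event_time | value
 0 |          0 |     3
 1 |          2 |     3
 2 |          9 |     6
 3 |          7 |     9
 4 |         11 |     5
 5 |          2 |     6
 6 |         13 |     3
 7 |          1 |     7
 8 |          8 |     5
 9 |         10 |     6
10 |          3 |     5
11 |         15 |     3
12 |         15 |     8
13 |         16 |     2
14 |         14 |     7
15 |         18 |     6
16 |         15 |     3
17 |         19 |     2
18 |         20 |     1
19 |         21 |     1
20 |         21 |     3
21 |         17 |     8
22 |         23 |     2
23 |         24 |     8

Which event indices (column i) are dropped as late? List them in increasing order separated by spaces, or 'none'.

5 7 8 10 21

i=0 t=0 v=3: → [0,3); WM=-2
i=1 t=2 v=3: → [0,3); WM=0
i=2 t=9 v=6: → [9,12); WM=7; [0,3) fires=3
i=3 t=7 v=9: → [6,9); WM=7
i=4 t=11 v=5: → [9,12); WM=9; [6,9) fires=9
i=5 t=2 v=6: DROP (t<9-1); WM=9
i=6 t=13 v=3: → [12,15); WM=11
i=7 t=1 v=7: DROP (t<11-1); WM=11
i=8 t=8 v=5: DROP (t<11-1); WM=11
i=9 t=10 v=6: → [9,12); WM=11
i=10 t=3 v=5: DROP (t<11-1); WM=11
i=11 t=15 v=3: → [15,18); WM=13; [9,12) fires=6
i=12 t=15 v=8: → [15,18); WM=13
i=13 t=16 v=2: → [15,18); WM=14
i=14 t=14 v=7: → [12,15); WM=14
i=15 t=18 v=6: → [18,21); WM=16; [12,15) fires=7
i=16 t=15 v=3: → [15,18); WM=16
i=17 t=19 v=2: → [18,21); WM=17
i=18 t=20 v=1: → [18,21); WM=18; [15,18) fires=8
i=19 t=21 v=1: → [21,24); WM=19
i=20 t=21 v=3: → [21,24); WM=19
i=21 t=17 v=8: DROP (t<19-1); WM=19
i=22 t=23 v=2: → [21,24); WM=21; [18,21) fires=6
i=23 t=24 v=8: → [24,27); WM=22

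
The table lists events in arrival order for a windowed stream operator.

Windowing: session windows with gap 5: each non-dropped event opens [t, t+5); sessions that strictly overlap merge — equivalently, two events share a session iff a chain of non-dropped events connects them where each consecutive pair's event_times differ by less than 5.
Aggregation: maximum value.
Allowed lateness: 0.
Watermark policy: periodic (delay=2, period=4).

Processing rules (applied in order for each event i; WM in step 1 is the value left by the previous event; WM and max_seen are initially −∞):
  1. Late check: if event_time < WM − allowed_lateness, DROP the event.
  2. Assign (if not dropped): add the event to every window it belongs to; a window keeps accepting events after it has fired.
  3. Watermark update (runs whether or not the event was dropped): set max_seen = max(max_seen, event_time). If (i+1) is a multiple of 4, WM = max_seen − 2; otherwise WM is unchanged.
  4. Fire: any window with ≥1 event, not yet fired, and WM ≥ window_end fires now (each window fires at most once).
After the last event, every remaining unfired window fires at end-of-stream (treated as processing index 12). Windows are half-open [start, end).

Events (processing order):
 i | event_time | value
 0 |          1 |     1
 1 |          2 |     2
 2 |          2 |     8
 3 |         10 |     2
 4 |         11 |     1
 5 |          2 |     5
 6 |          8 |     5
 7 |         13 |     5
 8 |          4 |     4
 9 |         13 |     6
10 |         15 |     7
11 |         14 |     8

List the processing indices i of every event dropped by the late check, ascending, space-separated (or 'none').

5 8

i=0 t=1 v=1: → [1,6); WM=−∞
i=1 t=2 v=2: → [1,7); WM=−∞
i=2 t=2 v=8: → [1,7); WM=−∞
i=3 t=10 v=2: → [10,15); WM=8
i=4 t=11 v=1: → [10,16); WM=8
i=5 t=2 v=5: DROP (t<8-0); WM=8
i=6 t=8 v=5: → [8,16); WM=8
i=7 t=13 v=5: → [8,18); WM=11
i=8 t=4 v=4: DROP (t<11-0); WM=11
i=9 t=13 v=6: → [8,18); WM=11
i=10 t=15 v=7: → [8,20); WM=11
i=11 t=14 v=8: → [8,20); WM=13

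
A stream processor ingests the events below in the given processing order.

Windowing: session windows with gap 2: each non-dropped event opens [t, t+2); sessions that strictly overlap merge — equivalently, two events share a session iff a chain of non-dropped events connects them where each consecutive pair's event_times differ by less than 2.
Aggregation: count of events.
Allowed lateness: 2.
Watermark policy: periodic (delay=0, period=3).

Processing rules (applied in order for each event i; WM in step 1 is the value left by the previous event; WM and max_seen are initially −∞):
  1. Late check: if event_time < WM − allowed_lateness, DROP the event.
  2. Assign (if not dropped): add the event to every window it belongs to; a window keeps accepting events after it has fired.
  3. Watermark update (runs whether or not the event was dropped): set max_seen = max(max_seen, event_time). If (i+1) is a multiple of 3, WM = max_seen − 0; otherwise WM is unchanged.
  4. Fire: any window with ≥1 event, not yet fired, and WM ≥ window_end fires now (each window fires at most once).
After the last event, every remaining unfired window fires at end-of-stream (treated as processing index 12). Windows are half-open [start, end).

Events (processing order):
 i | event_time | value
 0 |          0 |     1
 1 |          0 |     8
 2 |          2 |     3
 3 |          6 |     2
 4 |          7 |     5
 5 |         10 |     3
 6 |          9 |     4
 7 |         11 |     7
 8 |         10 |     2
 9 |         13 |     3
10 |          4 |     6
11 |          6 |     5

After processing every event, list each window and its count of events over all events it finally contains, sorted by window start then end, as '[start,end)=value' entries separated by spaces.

[0,2)=2 [2,4)=1 [6,9)=2 [9,13)=4 [13,15)=1

i=0 t=0 v=1: → [0,2); WM=−∞
i=1 t=0 v=8: → [0,2); WM=−∞
i=2 t=2 v=3: → [2,4); WM=2
i=3 t=6 v=2: → [6,8); WM=2
i=4 t=7 v=5: → [6,9); WM=2
i=5 t=10 v=3: → [10,12); WM=10
i=6 t=9 v=4: → [9,12); WM=10
i=7 t=11 v=7: → [9,13); WM=10
i=8 t=10 v=2: → [9,13); WM=11
i=9 t=13 v=3: → [13,15); WM=11
i=10 t=4 v=6: DROP (t<11-2); WM=11
i=11 t=6 v=5: DROP (t<11-2); WM=13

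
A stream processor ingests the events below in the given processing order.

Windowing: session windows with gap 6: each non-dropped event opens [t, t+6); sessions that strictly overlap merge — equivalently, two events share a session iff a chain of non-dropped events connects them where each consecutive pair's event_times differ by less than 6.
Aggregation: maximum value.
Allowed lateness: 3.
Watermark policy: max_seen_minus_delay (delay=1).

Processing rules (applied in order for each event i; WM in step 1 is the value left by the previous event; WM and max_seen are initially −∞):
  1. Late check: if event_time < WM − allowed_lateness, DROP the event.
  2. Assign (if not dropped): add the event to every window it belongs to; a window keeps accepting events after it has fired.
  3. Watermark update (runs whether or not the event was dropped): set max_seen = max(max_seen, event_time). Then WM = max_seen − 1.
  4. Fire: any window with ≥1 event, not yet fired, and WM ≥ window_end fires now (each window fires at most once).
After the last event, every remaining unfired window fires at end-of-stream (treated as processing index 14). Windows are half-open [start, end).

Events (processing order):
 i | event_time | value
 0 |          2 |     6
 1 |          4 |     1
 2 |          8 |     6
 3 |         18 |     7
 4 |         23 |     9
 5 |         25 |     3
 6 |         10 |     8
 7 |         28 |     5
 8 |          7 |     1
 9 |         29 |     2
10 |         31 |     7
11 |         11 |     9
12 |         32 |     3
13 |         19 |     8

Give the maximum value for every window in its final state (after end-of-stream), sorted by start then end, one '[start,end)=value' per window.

[2,14)=6 [18,38)=9

i=0 t=2 v=6: → [2,8); WM=1
i=1 t=4 v=1: → [2,10); WM=3
i=2 t=8 v=6: → [2,14); WM=7
i=3 t=18 v=7: → [18,24); WM=17
i=4 t=23 v=9: → [18,29); WM=22
i=5 t=25 v=3: → [18,31); WM=24
i=6 t=10 v=8: DROP (t<24-3); WM=24
i=7 t=28 v=5: → [18,34); WM=27
i=8 t=7 v=1: DROP (t<27-3); WM=27
i=9 t=29 v=2: → [18,35); WM=28
i=10 t=31 v=7: → [18,37); WM=30
i=11 t=11 v=9: DROP (t<30-3); WM=30
i=12 t=32 v=3: → [18,38); WM=31
i=13 t=19 v=8: DROP (t<31-3); WM=31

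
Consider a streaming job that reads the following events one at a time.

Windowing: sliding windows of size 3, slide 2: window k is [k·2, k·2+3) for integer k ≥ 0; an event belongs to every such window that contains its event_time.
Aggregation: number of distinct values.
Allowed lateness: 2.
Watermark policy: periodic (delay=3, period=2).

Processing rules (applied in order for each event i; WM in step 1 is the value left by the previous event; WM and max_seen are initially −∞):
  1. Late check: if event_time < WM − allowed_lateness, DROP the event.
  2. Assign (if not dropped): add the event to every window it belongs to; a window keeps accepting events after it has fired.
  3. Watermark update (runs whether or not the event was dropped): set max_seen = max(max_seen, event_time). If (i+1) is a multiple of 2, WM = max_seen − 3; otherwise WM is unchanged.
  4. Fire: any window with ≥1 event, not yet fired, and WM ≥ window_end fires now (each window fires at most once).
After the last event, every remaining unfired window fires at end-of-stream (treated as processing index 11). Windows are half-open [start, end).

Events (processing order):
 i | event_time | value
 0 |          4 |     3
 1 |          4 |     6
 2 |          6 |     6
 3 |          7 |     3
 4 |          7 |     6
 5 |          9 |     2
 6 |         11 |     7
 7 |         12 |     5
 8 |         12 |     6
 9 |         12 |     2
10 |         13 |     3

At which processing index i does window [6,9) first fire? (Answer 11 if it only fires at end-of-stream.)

7

i=0 t=4 v=3: → [4,7),[2,5); WM=−∞
i=1 t=4 v=6: → [4,7),[2,5); WM=1
i=2 t=6 v=6: → [6,9),[4,7); WM=1
i=3 t=7 v=3: → [6,9); WM=4
i=4 t=7 v=6: → [6,9); WM=4
i=5 t=9 v=2: → [8,11); WM=6; [2,5) fires=2
i=6 t=11 v=7: → [10,13); WM=6
i=7 t=12 v=5: → [12,15),[10,13); WM=9; [4,7) fires=2 [6,9) fires=2
i=8 t=12 v=6: → [12,15),[10,13); WM=9
i=9 t=12 v=2: → [12,15),[10,13); WM=9
i=10 t=13 v=3: → [12,15); WM=9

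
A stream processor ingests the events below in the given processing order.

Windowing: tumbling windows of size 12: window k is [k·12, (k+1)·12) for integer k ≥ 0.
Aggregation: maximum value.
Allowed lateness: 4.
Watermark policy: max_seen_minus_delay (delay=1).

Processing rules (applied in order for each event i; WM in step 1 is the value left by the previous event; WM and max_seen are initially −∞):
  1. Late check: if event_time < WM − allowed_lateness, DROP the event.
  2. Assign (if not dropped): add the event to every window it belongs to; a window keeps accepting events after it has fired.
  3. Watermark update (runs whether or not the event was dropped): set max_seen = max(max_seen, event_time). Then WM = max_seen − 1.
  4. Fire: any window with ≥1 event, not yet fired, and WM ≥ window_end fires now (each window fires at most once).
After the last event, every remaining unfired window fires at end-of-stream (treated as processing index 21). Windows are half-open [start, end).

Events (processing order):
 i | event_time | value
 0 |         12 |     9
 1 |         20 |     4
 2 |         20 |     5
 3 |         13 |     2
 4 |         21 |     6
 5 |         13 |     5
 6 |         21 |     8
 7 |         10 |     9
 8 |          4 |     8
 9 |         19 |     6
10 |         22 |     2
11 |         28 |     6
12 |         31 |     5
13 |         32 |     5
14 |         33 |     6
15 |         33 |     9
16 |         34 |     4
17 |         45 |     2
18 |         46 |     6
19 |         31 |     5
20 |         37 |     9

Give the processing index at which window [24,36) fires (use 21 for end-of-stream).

i=0 t=12 v=9: → [12,24); WM=11
i=1 t=20 v=4: → [12,24); WM=19
i=2 t=20 v=5: → [12,24); WM=19
i=3 t=13 v=2: DROP (t<19-4); WM=19
i=4 t=21 v=6: → [12,24); WM=20
i=5 t=13 v=5: DROP (t<20-4); WM=20
i=6 t=21 v=8: → [12,24); WM=20
i=7 t=10 v=9: DROP (t<20-4); WM=20
i=8 t=4 v=8: DROP (t<20-4); WM=20
i=9 t=19 v=6: → [12,24); WM=20
i=10 t=22 v=2: → [12,24); WM=21
i=11 t=28 v=6: → [24,36); WM=27; [12,24) fires=9
i=12 t=31 v=5: → [24,36); WM=30
i=13 t=32 v=5: → [24,36); WM=31
i=14 t=33 v=6: → [24,36); WM=32
i=15 t=33 v=9: → [24,36); WM=32
i=16 t=34 v=4: → [24,36); WM=33
i=17 t=45 v=2: → [36,48); WM=44; [24,36) fires=9
i=18 t=46 v=6: → [36,48); WM=45
i=19 t=31 v=5: DROP (t<45-4); WM=45
i=20 t=37 v=9: DROP (t<45-4); WM=45

17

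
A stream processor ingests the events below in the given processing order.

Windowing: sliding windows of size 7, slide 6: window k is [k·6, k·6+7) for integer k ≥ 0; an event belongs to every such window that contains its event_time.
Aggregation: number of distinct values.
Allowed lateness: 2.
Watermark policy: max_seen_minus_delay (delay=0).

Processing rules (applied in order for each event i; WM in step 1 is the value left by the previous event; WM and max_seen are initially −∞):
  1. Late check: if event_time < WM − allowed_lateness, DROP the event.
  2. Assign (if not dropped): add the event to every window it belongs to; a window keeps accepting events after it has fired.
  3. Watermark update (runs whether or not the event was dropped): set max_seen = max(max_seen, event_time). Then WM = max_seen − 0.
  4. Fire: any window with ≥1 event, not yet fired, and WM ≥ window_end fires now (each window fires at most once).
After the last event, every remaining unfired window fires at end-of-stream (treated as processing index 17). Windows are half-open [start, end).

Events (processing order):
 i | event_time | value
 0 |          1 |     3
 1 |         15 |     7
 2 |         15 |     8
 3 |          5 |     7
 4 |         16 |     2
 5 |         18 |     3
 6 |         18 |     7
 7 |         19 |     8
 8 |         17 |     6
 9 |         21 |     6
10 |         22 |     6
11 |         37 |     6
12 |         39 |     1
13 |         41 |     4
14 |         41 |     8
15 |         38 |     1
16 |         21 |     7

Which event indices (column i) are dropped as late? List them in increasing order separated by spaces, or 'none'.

i=0 t=1 v=3: → [0,7); WM=1
i=1 t=15 v=7: → [12,19); WM=15; [0,7) fires=1
i=2 t=15 v=8: → [12,19); WM=15
i=3 t=5 v=7: DROP (t<15-2); WM=15
i=4 t=16 v=2: → [12,19); WM=16
i=5 t=18 v=3: → [18,25),[12,19); WM=18
i=6 t=18 v=7: → [18,25),[12,19); WM=18
i=7 t=19 v=8: → [18,25); WM=19; [12,19) fires=4
i=8 t=17 v=6: → [12,19); WM=19
i=9 t=21 v=6: → [18,25); WM=21
i=10 t=22 v=6: → [18,25); WM=22
i=11 t=37 v=6: → [36,43); WM=37; [18,25) fires=4
i=12 t=39 v=1: → [36,43); WM=39
i=13 t=41 v=4: → [36,43); WM=41
i=14 t=41 v=8: → [36,43); WM=41
i=15 t=38 v=1: DROP (t<41-2); WM=41
i=16 t=21 v=7: DROP (t<41-2); WM=41

3 15 16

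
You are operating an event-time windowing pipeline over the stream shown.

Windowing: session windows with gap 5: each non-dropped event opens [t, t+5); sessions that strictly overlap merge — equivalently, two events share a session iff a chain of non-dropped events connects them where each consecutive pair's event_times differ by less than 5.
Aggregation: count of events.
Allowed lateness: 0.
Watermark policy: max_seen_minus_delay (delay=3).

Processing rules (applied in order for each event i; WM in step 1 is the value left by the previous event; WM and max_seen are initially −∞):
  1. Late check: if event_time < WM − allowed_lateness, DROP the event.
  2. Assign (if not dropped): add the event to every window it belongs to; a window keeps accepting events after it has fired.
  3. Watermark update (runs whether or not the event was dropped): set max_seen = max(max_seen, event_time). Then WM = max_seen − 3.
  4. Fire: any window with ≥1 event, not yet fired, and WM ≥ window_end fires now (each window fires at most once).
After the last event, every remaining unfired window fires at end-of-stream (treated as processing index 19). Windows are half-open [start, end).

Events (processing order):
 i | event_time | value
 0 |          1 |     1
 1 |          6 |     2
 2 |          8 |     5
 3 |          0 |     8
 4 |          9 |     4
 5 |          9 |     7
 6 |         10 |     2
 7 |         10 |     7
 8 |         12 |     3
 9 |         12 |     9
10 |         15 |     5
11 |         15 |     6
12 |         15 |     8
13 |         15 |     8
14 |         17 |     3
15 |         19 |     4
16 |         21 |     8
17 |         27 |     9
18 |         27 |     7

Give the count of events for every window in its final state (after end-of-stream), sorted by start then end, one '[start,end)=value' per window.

i=0 t=1 v=1: → [1,6); WM=-2
i=1 t=6 v=2: → [6,11); WM=3
i=2 t=8 v=5: → [6,13); WM=5
i=3 t=0 v=8: DROP (t<5-0); WM=5
i=4 t=9 v=4: → [6,14); WM=6
i=5 t=9 v=7: → [6,14); WM=6
i=6 t=10 v=2: → [6,15); WM=7
i=7 t=10 v=7: → [6,15); WM=7
i=8 t=12 v=3: → [6,17); WM=9
i=9 t=12 v=9: → [6,17); WM=9
i=10 t=15 v=5: → [6,20); WM=12
i=11 t=15 v=6: → [6,20); WM=12
i=12 t=15 v=8: → [6,20); WM=12
i=13 t=15 v=8: → [6,20); WM=12
i=14 t=17 v=3: → [6,22); WM=14
i=15 t=19 v=4: → [6,24); WM=16
i=16 t=21 v=8: → [6,26); WM=18
i=17 t=27 v=9: → [27,32); WM=24
i=18 t=27 v=7: → [27,32); WM=24

[1,6)=1 [6,26)=15 [27,32)=2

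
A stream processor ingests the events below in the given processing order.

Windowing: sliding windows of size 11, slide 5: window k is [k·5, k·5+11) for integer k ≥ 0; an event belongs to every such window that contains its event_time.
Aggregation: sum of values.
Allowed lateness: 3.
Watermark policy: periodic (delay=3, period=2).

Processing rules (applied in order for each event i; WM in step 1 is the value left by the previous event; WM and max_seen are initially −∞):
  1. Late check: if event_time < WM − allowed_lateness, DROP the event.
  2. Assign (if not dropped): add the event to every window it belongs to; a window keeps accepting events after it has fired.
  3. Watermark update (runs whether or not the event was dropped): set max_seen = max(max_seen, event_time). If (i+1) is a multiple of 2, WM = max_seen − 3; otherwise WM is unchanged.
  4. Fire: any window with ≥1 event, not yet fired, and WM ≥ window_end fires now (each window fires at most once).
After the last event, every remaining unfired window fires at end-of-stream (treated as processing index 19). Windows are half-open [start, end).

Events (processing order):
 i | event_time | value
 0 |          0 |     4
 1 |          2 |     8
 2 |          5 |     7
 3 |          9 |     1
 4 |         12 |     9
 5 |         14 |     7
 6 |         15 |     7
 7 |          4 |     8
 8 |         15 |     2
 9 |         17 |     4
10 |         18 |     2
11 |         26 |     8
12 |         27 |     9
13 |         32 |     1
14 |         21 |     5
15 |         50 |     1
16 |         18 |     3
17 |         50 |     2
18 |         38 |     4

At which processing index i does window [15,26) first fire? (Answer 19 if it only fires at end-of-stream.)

13

i=0 t=0 v=4: → [0,11); WM=−∞
i=1 t=2 v=8: → [0,11); WM=-1
i=2 t=5 v=7: → [5,16),[0,11); WM=-1
i=3 t=9 v=1: → [5,16),[0,11); WM=6
i=4 t=12 v=9: → [10,21),[5,16); WM=6
i=5 t=14 v=7: → [10,21),[5,16); WM=11; [0,11) fires=20
i=6 t=15 v=7: → [15,26),[10,21),[5,16); WM=11
i=7 t=4 v=8: DROP (t<11-3); WM=12
i=8 t=15 v=2: → [15,26),[10,21),[5,16); WM=12
i=9 t=17 v=4: → [15,26),[10,21); WM=14
i=10 t=18 v=2: → [15,26),[10,21); WM=14
i=11 t=26 v=8: → [25,36),[20,31); WM=23; [5,16) fires=33 [10,21) fires=31
i=12 t=27 v=9: → [25,36),[20,31); WM=23
i=13 t=32 v=1: → [30,41),[25,36); WM=29; [15,26) fires=15
i=14 t=21 v=5: DROP (t<29-3); WM=29
i=15 t=50 v=1: → [50,61),[45,56),[40,51); WM=47; [20,31) fires=17 [25,36) fires=18 [30,41) fires=1
i=16 t=18 v=3: DROP (t<47-3); WM=47
i=17 t=50 v=2: → [50,61),[45,56),[40,51); WM=47
i=18 t=38 v=4: DROP (t<47-3); WM=47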